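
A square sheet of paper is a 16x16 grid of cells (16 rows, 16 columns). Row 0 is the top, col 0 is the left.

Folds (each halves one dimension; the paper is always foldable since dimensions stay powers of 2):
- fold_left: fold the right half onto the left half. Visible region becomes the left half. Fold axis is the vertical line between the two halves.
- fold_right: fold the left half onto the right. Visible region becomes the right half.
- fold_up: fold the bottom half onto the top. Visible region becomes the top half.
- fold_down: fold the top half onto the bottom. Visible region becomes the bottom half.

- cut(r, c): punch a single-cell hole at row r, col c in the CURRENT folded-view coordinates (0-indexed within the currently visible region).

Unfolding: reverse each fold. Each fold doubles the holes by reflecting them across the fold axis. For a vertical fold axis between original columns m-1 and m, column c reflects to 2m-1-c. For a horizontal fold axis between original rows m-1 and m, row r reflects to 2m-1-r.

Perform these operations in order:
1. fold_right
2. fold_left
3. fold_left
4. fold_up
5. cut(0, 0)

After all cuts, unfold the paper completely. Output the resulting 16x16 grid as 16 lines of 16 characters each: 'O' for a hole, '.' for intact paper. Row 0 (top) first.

Op 1 fold_right: fold axis v@8; visible region now rows[0,16) x cols[8,16) = 16x8
Op 2 fold_left: fold axis v@12; visible region now rows[0,16) x cols[8,12) = 16x4
Op 3 fold_left: fold axis v@10; visible region now rows[0,16) x cols[8,10) = 16x2
Op 4 fold_up: fold axis h@8; visible region now rows[0,8) x cols[8,10) = 8x2
Op 5 cut(0, 0): punch at orig (0,8); cuts so far [(0, 8)]; region rows[0,8) x cols[8,10) = 8x2
Unfold 1 (reflect across h@8): 2 holes -> [(0, 8), (15, 8)]
Unfold 2 (reflect across v@10): 4 holes -> [(0, 8), (0, 11), (15, 8), (15, 11)]
Unfold 3 (reflect across v@12): 8 holes -> [(0, 8), (0, 11), (0, 12), (0, 15), (15, 8), (15, 11), (15, 12), (15, 15)]
Unfold 4 (reflect across v@8): 16 holes -> [(0, 0), (0, 3), (0, 4), (0, 7), (0, 8), (0, 11), (0, 12), (0, 15), (15, 0), (15, 3), (15, 4), (15, 7), (15, 8), (15, 11), (15, 12), (15, 15)]

Answer: O..OO..OO..OO..O
................
................
................
................
................
................
................
................
................
................
................
................
................
................
O..OO..OO..OO..O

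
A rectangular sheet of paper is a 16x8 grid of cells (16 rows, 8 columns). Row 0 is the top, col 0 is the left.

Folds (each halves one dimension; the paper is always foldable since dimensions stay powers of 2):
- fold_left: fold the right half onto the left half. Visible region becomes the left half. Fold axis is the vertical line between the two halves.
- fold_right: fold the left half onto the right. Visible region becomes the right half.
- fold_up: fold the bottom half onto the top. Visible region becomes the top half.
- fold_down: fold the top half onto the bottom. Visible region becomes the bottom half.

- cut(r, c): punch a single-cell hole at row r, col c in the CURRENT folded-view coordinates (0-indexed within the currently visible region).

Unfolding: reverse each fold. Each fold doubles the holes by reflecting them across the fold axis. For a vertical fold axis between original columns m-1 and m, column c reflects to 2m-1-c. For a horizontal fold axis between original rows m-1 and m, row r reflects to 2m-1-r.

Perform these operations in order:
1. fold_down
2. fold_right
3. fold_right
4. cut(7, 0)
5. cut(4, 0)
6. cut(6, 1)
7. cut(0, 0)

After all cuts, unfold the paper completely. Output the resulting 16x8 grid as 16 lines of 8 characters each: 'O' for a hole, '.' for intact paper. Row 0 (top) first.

Op 1 fold_down: fold axis h@8; visible region now rows[8,16) x cols[0,8) = 8x8
Op 2 fold_right: fold axis v@4; visible region now rows[8,16) x cols[4,8) = 8x4
Op 3 fold_right: fold axis v@6; visible region now rows[8,16) x cols[6,8) = 8x2
Op 4 cut(7, 0): punch at orig (15,6); cuts so far [(15, 6)]; region rows[8,16) x cols[6,8) = 8x2
Op 5 cut(4, 0): punch at orig (12,6); cuts so far [(12, 6), (15, 6)]; region rows[8,16) x cols[6,8) = 8x2
Op 6 cut(6, 1): punch at orig (14,7); cuts so far [(12, 6), (14, 7), (15, 6)]; region rows[8,16) x cols[6,8) = 8x2
Op 7 cut(0, 0): punch at orig (8,6); cuts so far [(8, 6), (12, 6), (14, 7), (15, 6)]; region rows[8,16) x cols[6,8) = 8x2
Unfold 1 (reflect across v@6): 8 holes -> [(8, 5), (8, 6), (12, 5), (12, 6), (14, 4), (14, 7), (15, 5), (15, 6)]
Unfold 2 (reflect across v@4): 16 holes -> [(8, 1), (8, 2), (8, 5), (8, 6), (12, 1), (12, 2), (12, 5), (12, 6), (14, 0), (14, 3), (14, 4), (14, 7), (15, 1), (15, 2), (15, 5), (15, 6)]
Unfold 3 (reflect across h@8): 32 holes -> [(0, 1), (0, 2), (0, 5), (0, 6), (1, 0), (1, 3), (1, 4), (1, 7), (3, 1), (3, 2), (3, 5), (3, 6), (7, 1), (7, 2), (7, 5), (7, 6), (8, 1), (8, 2), (8, 5), (8, 6), (12, 1), (12, 2), (12, 5), (12, 6), (14, 0), (14, 3), (14, 4), (14, 7), (15, 1), (15, 2), (15, 5), (15, 6)]

Answer: .OO..OO.
O..OO..O
........
.OO..OO.
........
........
........
.OO..OO.
.OO..OO.
........
........
........
.OO..OO.
........
O..OO..O
.OO..OO.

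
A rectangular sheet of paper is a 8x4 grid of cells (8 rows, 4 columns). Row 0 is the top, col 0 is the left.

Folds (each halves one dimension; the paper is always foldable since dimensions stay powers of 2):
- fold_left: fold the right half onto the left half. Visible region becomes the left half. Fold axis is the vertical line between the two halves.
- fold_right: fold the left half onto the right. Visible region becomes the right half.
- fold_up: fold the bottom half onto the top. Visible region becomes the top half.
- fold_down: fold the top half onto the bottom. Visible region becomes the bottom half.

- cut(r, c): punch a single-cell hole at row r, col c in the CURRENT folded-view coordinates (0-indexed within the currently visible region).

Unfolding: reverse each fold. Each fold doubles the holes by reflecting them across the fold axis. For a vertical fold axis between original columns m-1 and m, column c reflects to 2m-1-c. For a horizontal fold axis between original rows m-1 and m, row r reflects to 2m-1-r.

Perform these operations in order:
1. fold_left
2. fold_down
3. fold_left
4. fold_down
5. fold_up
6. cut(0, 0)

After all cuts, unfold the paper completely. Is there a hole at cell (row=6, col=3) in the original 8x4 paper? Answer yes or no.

Answer: yes

Derivation:
Op 1 fold_left: fold axis v@2; visible region now rows[0,8) x cols[0,2) = 8x2
Op 2 fold_down: fold axis h@4; visible region now rows[4,8) x cols[0,2) = 4x2
Op 3 fold_left: fold axis v@1; visible region now rows[4,8) x cols[0,1) = 4x1
Op 4 fold_down: fold axis h@6; visible region now rows[6,8) x cols[0,1) = 2x1
Op 5 fold_up: fold axis h@7; visible region now rows[6,7) x cols[0,1) = 1x1
Op 6 cut(0, 0): punch at orig (6,0); cuts so far [(6, 0)]; region rows[6,7) x cols[0,1) = 1x1
Unfold 1 (reflect across h@7): 2 holes -> [(6, 0), (7, 0)]
Unfold 2 (reflect across h@6): 4 holes -> [(4, 0), (5, 0), (6, 0), (7, 0)]
Unfold 3 (reflect across v@1): 8 holes -> [(4, 0), (4, 1), (5, 0), (5, 1), (6, 0), (6, 1), (7, 0), (7, 1)]
Unfold 4 (reflect across h@4): 16 holes -> [(0, 0), (0, 1), (1, 0), (1, 1), (2, 0), (2, 1), (3, 0), (3, 1), (4, 0), (4, 1), (5, 0), (5, 1), (6, 0), (6, 1), (7, 0), (7, 1)]
Unfold 5 (reflect across v@2): 32 holes -> [(0, 0), (0, 1), (0, 2), (0, 3), (1, 0), (1, 1), (1, 2), (1, 3), (2, 0), (2, 1), (2, 2), (2, 3), (3, 0), (3, 1), (3, 2), (3, 3), (4, 0), (4, 1), (4, 2), (4, 3), (5, 0), (5, 1), (5, 2), (5, 3), (6, 0), (6, 1), (6, 2), (6, 3), (7, 0), (7, 1), (7, 2), (7, 3)]
Holes: [(0, 0), (0, 1), (0, 2), (0, 3), (1, 0), (1, 1), (1, 2), (1, 3), (2, 0), (2, 1), (2, 2), (2, 3), (3, 0), (3, 1), (3, 2), (3, 3), (4, 0), (4, 1), (4, 2), (4, 3), (5, 0), (5, 1), (5, 2), (5, 3), (6, 0), (6, 1), (6, 2), (6, 3), (7, 0), (7, 1), (7, 2), (7, 3)]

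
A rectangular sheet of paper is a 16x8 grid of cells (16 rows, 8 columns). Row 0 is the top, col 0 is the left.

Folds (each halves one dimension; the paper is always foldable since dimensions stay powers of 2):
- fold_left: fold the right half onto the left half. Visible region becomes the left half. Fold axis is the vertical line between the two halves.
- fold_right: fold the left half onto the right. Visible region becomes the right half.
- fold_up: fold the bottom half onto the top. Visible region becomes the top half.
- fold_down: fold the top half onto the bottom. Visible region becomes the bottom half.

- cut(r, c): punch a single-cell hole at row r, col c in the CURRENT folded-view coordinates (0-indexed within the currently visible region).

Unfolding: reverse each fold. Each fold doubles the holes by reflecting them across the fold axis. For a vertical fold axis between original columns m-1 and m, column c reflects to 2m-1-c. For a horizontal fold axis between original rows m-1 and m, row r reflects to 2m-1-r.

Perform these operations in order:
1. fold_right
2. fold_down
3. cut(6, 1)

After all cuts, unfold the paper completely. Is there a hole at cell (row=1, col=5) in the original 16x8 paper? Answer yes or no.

Answer: yes

Derivation:
Op 1 fold_right: fold axis v@4; visible region now rows[0,16) x cols[4,8) = 16x4
Op 2 fold_down: fold axis h@8; visible region now rows[8,16) x cols[4,8) = 8x4
Op 3 cut(6, 1): punch at orig (14,5); cuts so far [(14, 5)]; region rows[8,16) x cols[4,8) = 8x4
Unfold 1 (reflect across h@8): 2 holes -> [(1, 5), (14, 5)]
Unfold 2 (reflect across v@4): 4 holes -> [(1, 2), (1, 5), (14, 2), (14, 5)]
Holes: [(1, 2), (1, 5), (14, 2), (14, 5)]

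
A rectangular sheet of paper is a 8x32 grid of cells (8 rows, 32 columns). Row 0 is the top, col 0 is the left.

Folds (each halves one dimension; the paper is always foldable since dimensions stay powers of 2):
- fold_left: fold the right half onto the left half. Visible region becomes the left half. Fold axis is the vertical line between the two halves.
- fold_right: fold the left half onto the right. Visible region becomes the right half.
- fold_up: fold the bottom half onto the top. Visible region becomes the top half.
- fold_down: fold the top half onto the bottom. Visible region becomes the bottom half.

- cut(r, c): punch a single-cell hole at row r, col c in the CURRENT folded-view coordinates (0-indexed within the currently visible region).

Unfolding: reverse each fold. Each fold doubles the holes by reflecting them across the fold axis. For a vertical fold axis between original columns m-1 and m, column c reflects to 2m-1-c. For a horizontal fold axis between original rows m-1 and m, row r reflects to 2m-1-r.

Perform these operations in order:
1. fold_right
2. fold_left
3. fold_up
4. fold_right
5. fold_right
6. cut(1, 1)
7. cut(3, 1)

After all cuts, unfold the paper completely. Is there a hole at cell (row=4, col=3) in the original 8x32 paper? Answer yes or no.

Answer: yes

Derivation:
Op 1 fold_right: fold axis v@16; visible region now rows[0,8) x cols[16,32) = 8x16
Op 2 fold_left: fold axis v@24; visible region now rows[0,8) x cols[16,24) = 8x8
Op 3 fold_up: fold axis h@4; visible region now rows[0,4) x cols[16,24) = 4x8
Op 4 fold_right: fold axis v@20; visible region now rows[0,4) x cols[20,24) = 4x4
Op 5 fold_right: fold axis v@22; visible region now rows[0,4) x cols[22,24) = 4x2
Op 6 cut(1, 1): punch at orig (1,23); cuts so far [(1, 23)]; region rows[0,4) x cols[22,24) = 4x2
Op 7 cut(3, 1): punch at orig (3,23); cuts so far [(1, 23), (3, 23)]; region rows[0,4) x cols[22,24) = 4x2
Unfold 1 (reflect across v@22): 4 holes -> [(1, 20), (1, 23), (3, 20), (3, 23)]
Unfold 2 (reflect across v@20): 8 holes -> [(1, 16), (1, 19), (1, 20), (1, 23), (3, 16), (3, 19), (3, 20), (3, 23)]
Unfold 3 (reflect across h@4): 16 holes -> [(1, 16), (1, 19), (1, 20), (1, 23), (3, 16), (3, 19), (3, 20), (3, 23), (4, 16), (4, 19), (4, 20), (4, 23), (6, 16), (6, 19), (6, 20), (6, 23)]
Unfold 4 (reflect across v@24): 32 holes -> [(1, 16), (1, 19), (1, 20), (1, 23), (1, 24), (1, 27), (1, 28), (1, 31), (3, 16), (3, 19), (3, 20), (3, 23), (3, 24), (3, 27), (3, 28), (3, 31), (4, 16), (4, 19), (4, 20), (4, 23), (4, 24), (4, 27), (4, 28), (4, 31), (6, 16), (6, 19), (6, 20), (6, 23), (6, 24), (6, 27), (6, 28), (6, 31)]
Unfold 5 (reflect across v@16): 64 holes -> [(1, 0), (1, 3), (1, 4), (1, 7), (1, 8), (1, 11), (1, 12), (1, 15), (1, 16), (1, 19), (1, 20), (1, 23), (1, 24), (1, 27), (1, 28), (1, 31), (3, 0), (3, 3), (3, 4), (3, 7), (3, 8), (3, 11), (3, 12), (3, 15), (3, 16), (3, 19), (3, 20), (3, 23), (3, 24), (3, 27), (3, 28), (3, 31), (4, 0), (4, 3), (4, 4), (4, 7), (4, 8), (4, 11), (4, 12), (4, 15), (4, 16), (4, 19), (4, 20), (4, 23), (4, 24), (4, 27), (4, 28), (4, 31), (6, 0), (6, 3), (6, 4), (6, 7), (6, 8), (6, 11), (6, 12), (6, 15), (6, 16), (6, 19), (6, 20), (6, 23), (6, 24), (6, 27), (6, 28), (6, 31)]
Holes: [(1, 0), (1, 3), (1, 4), (1, 7), (1, 8), (1, 11), (1, 12), (1, 15), (1, 16), (1, 19), (1, 20), (1, 23), (1, 24), (1, 27), (1, 28), (1, 31), (3, 0), (3, 3), (3, 4), (3, 7), (3, 8), (3, 11), (3, 12), (3, 15), (3, 16), (3, 19), (3, 20), (3, 23), (3, 24), (3, 27), (3, 28), (3, 31), (4, 0), (4, 3), (4, 4), (4, 7), (4, 8), (4, 11), (4, 12), (4, 15), (4, 16), (4, 19), (4, 20), (4, 23), (4, 24), (4, 27), (4, 28), (4, 31), (6, 0), (6, 3), (6, 4), (6, 7), (6, 8), (6, 11), (6, 12), (6, 15), (6, 16), (6, 19), (6, 20), (6, 23), (6, 24), (6, 27), (6, 28), (6, 31)]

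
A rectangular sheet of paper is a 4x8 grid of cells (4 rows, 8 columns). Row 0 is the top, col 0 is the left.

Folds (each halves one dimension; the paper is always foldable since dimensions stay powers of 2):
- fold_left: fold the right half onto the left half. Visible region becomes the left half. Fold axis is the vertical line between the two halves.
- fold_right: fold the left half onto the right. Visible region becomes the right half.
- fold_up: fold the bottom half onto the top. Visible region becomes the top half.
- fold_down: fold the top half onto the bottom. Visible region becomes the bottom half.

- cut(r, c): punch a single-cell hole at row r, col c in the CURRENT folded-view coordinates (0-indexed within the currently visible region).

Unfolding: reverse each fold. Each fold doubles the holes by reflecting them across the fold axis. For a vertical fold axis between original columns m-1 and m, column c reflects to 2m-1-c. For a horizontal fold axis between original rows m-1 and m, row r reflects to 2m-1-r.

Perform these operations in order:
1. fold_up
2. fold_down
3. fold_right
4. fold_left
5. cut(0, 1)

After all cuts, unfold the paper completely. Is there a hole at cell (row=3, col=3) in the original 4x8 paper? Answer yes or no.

Answer: no

Derivation:
Op 1 fold_up: fold axis h@2; visible region now rows[0,2) x cols[0,8) = 2x8
Op 2 fold_down: fold axis h@1; visible region now rows[1,2) x cols[0,8) = 1x8
Op 3 fold_right: fold axis v@4; visible region now rows[1,2) x cols[4,8) = 1x4
Op 4 fold_left: fold axis v@6; visible region now rows[1,2) x cols[4,6) = 1x2
Op 5 cut(0, 1): punch at orig (1,5); cuts so far [(1, 5)]; region rows[1,2) x cols[4,6) = 1x2
Unfold 1 (reflect across v@6): 2 holes -> [(1, 5), (1, 6)]
Unfold 2 (reflect across v@4): 4 holes -> [(1, 1), (1, 2), (1, 5), (1, 6)]
Unfold 3 (reflect across h@1): 8 holes -> [(0, 1), (0, 2), (0, 5), (0, 6), (1, 1), (1, 2), (1, 5), (1, 6)]
Unfold 4 (reflect across h@2): 16 holes -> [(0, 1), (0, 2), (0, 5), (0, 6), (1, 1), (1, 2), (1, 5), (1, 6), (2, 1), (2, 2), (2, 5), (2, 6), (3, 1), (3, 2), (3, 5), (3, 6)]
Holes: [(0, 1), (0, 2), (0, 5), (0, 6), (1, 1), (1, 2), (1, 5), (1, 6), (2, 1), (2, 2), (2, 5), (2, 6), (3, 1), (3, 2), (3, 5), (3, 6)]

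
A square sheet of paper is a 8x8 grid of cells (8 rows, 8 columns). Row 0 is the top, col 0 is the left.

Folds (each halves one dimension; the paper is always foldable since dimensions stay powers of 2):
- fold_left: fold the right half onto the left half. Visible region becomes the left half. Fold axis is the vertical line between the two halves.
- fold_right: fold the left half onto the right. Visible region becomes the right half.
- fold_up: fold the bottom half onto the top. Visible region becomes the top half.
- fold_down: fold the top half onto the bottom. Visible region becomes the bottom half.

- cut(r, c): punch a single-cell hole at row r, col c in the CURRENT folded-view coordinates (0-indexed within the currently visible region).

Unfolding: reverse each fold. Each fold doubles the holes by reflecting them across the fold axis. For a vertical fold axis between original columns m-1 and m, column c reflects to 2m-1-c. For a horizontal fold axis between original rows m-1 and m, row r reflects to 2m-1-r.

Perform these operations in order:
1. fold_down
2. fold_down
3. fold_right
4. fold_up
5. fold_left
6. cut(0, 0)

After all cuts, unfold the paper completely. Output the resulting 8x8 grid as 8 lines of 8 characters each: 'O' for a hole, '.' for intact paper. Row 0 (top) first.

Op 1 fold_down: fold axis h@4; visible region now rows[4,8) x cols[0,8) = 4x8
Op 2 fold_down: fold axis h@6; visible region now rows[6,8) x cols[0,8) = 2x8
Op 3 fold_right: fold axis v@4; visible region now rows[6,8) x cols[4,8) = 2x4
Op 4 fold_up: fold axis h@7; visible region now rows[6,7) x cols[4,8) = 1x4
Op 5 fold_left: fold axis v@6; visible region now rows[6,7) x cols[4,6) = 1x2
Op 6 cut(0, 0): punch at orig (6,4); cuts so far [(6, 4)]; region rows[6,7) x cols[4,6) = 1x2
Unfold 1 (reflect across v@6): 2 holes -> [(6, 4), (6, 7)]
Unfold 2 (reflect across h@7): 4 holes -> [(6, 4), (6, 7), (7, 4), (7, 7)]
Unfold 3 (reflect across v@4): 8 holes -> [(6, 0), (6, 3), (6, 4), (6, 7), (7, 0), (7, 3), (7, 4), (7, 7)]
Unfold 4 (reflect across h@6): 16 holes -> [(4, 0), (4, 3), (4, 4), (4, 7), (5, 0), (5, 3), (5, 4), (5, 7), (6, 0), (6, 3), (6, 4), (6, 7), (7, 0), (7, 3), (7, 4), (7, 7)]
Unfold 5 (reflect across h@4): 32 holes -> [(0, 0), (0, 3), (0, 4), (0, 7), (1, 0), (1, 3), (1, 4), (1, 7), (2, 0), (2, 3), (2, 4), (2, 7), (3, 0), (3, 3), (3, 4), (3, 7), (4, 0), (4, 3), (4, 4), (4, 7), (5, 0), (5, 3), (5, 4), (5, 7), (6, 0), (6, 3), (6, 4), (6, 7), (7, 0), (7, 3), (7, 4), (7, 7)]

Answer: O..OO..O
O..OO..O
O..OO..O
O..OO..O
O..OO..O
O..OO..O
O..OO..O
O..OO..O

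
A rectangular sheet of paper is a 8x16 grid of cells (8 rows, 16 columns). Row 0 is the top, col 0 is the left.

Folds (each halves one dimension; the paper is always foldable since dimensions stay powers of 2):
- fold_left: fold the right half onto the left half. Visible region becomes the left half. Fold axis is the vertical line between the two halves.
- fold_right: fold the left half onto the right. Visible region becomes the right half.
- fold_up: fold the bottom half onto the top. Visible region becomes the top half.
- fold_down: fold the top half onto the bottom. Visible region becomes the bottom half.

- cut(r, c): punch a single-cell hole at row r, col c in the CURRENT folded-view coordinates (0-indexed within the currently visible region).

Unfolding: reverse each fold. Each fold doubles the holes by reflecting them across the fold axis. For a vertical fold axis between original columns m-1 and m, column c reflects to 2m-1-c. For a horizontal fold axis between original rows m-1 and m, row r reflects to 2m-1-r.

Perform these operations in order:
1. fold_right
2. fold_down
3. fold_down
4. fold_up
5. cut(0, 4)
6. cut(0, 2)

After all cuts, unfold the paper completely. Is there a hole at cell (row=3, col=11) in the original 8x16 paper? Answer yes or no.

Op 1 fold_right: fold axis v@8; visible region now rows[0,8) x cols[8,16) = 8x8
Op 2 fold_down: fold axis h@4; visible region now rows[4,8) x cols[8,16) = 4x8
Op 3 fold_down: fold axis h@6; visible region now rows[6,8) x cols[8,16) = 2x8
Op 4 fold_up: fold axis h@7; visible region now rows[6,7) x cols[8,16) = 1x8
Op 5 cut(0, 4): punch at orig (6,12); cuts so far [(6, 12)]; region rows[6,7) x cols[8,16) = 1x8
Op 6 cut(0, 2): punch at orig (6,10); cuts so far [(6, 10), (6, 12)]; region rows[6,7) x cols[8,16) = 1x8
Unfold 1 (reflect across h@7): 4 holes -> [(6, 10), (6, 12), (7, 10), (7, 12)]
Unfold 2 (reflect across h@6): 8 holes -> [(4, 10), (4, 12), (5, 10), (5, 12), (6, 10), (6, 12), (7, 10), (7, 12)]
Unfold 3 (reflect across h@4): 16 holes -> [(0, 10), (0, 12), (1, 10), (1, 12), (2, 10), (2, 12), (3, 10), (3, 12), (4, 10), (4, 12), (5, 10), (5, 12), (6, 10), (6, 12), (7, 10), (7, 12)]
Unfold 4 (reflect across v@8): 32 holes -> [(0, 3), (0, 5), (0, 10), (0, 12), (1, 3), (1, 5), (1, 10), (1, 12), (2, 3), (2, 5), (2, 10), (2, 12), (3, 3), (3, 5), (3, 10), (3, 12), (4, 3), (4, 5), (4, 10), (4, 12), (5, 3), (5, 5), (5, 10), (5, 12), (6, 3), (6, 5), (6, 10), (6, 12), (7, 3), (7, 5), (7, 10), (7, 12)]
Holes: [(0, 3), (0, 5), (0, 10), (0, 12), (1, 3), (1, 5), (1, 10), (1, 12), (2, 3), (2, 5), (2, 10), (2, 12), (3, 3), (3, 5), (3, 10), (3, 12), (4, 3), (4, 5), (4, 10), (4, 12), (5, 3), (5, 5), (5, 10), (5, 12), (6, 3), (6, 5), (6, 10), (6, 12), (7, 3), (7, 5), (7, 10), (7, 12)]

Answer: no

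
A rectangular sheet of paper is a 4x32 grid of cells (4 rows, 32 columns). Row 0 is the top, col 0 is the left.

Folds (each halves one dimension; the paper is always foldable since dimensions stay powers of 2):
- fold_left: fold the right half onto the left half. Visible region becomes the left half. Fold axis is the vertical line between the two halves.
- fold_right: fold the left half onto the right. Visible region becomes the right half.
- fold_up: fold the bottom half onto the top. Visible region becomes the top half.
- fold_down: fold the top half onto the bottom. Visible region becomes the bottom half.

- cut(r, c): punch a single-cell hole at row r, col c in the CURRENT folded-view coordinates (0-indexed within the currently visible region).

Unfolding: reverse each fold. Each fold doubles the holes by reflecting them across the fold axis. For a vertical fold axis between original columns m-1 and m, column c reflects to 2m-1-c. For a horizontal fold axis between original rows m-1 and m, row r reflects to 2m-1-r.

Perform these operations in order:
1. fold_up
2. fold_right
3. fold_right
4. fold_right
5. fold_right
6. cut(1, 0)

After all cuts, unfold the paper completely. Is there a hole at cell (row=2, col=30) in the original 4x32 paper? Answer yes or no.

Answer: yes

Derivation:
Op 1 fold_up: fold axis h@2; visible region now rows[0,2) x cols[0,32) = 2x32
Op 2 fold_right: fold axis v@16; visible region now rows[0,2) x cols[16,32) = 2x16
Op 3 fold_right: fold axis v@24; visible region now rows[0,2) x cols[24,32) = 2x8
Op 4 fold_right: fold axis v@28; visible region now rows[0,2) x cols[28,32) = 2x4
Op 5 fold_right: fold axis v@30; visible region now rows[0,2) x cols[30,32) = 2x2
Op 6 cut(1, 0): punch at orig (1,30); cuts so far [(1, 30)]; region rows[0,2) x cols[30,32) = 2x2
Unfold 1 (reflect across v@30): 2 holes -> [(1, 29), (1, 30)]
Unfold 2 (reflect across v@28): 4 holes -> [(1, 25), (1, 26), (1, 29), (1, 30)]
Unfold 3 (reflect across v@24): 8 holes -> [(1, 17), (1, 18), (1, 21), (1, 22), (1, 25), (1, 26), (1, 29), (1, 30)]
Unfold 4 (reflect across v@16): 16 holes -> [(1, 1), (1, 2), (1, 5), (1, 6), (1, 9), (1, 10), (1, 13), (1, 14), (1, 17), (1, 18), (1, 21), (1, 22), (1, 25), (1, 26), (1, 29), (1, 30)]
Unfold 5 (reflect across h@2): 32 holes -> [(1, 1), (1, 2), (1, 5), (1, 6), (1, 9), (1, 10), (1, 13), (1, 14), (1, 17), (1, 18), (1, 21), (1, 22), (1, 25), (1, 26), (1, 29), (1, 30), (2, 1), (2, 2), (2, 5), (2, 6), (2, 9), (2, 10), (2, 13), (2, 14), (2, 17), (2, 18), (2, 21), (2, 22), (2, 25), (2, 26), (2, 29), (2, 30)]
Holes: [(1, 1), (1, 2), (1, 5), (1, 6), (1, 9), (1, 10), (1, 13), (1, 14), (1, 17), (1, 18), (1, 21), (1, 22), (1, 25), (1, 26), (1, 29), (1, 30), (2, 1), (2, 2), (2, 5), (2, 6), (2, 9), (2, 10), (2, 13), (2, 14), (2, 17), (2, 18), (2, 21), (2, 22), (2, 25), (2, 26), (2, 29), (2, 30)]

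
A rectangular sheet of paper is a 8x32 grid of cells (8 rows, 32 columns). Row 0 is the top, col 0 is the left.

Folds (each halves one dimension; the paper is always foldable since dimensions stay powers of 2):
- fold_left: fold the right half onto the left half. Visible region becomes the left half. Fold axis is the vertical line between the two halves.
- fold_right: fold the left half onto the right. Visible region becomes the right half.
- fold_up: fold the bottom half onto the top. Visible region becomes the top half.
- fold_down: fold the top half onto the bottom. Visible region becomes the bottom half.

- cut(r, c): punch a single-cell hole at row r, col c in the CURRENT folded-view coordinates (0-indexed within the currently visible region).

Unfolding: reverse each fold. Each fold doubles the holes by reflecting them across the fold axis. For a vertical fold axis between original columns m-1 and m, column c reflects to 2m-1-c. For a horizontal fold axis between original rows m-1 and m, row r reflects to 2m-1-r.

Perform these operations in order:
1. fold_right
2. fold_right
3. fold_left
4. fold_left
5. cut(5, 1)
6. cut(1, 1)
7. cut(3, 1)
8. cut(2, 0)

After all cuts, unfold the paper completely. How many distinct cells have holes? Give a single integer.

Op 1 fold_right: fold axis v@16; visible region now rows[0,8) x cols[16,32) = 8x16
Op 2 fold_right: fold axis v@24; visible region now rows[0,8) x cols[24,32) = 8x8
Op 3 fold_left: fold axis v@28; visible region now rows[0,8) x cols[24,28) = 8x4
Op 4 fold_left: fold axis v@26; visible region now rows[0,8) x cols[24,26) = 8x2
Op 5 cut(5, 1): punch at orig (5,25); cuts so far [(5, 25)]; region rows[0,8) x cols[24,26) = 8x2
Op 6 cut(1, 1): punch at orig (1,25); cuts so far [(1, 25), (5, 25)]; region rows[0,8) x cols[24,26) = 8x2
Op 7 cut(3, 1): punch at orig (3,25); cuts so far [(1, 25), (3, 25), (5, 25)]; region rows[0,8) x cols[24,26) = 8x2
Op 8 cut(2, 0): punch at orig (2,24); cuts so far [(1, 25), (2, 24), (3, 25), (5, 25)]; region rows[0,8) x cols[24,26) = 8x2
Unfold 1 (reflect across v@26): 8 holes -> [(1, 25), (1, 26), (2, 24), (2, 27), (3, 25), (3, 26), (5, 25), (5, 26)]
Unfold 2 (reflect across v@28): 16 holes -> [(1, 25), (1, 26), (1, 29), (1, 30), (2, 24), (2, 27), (2, 28), (2, 31), (3, 25), (3, 26), (3, 29), (3, 30), (5, 25), (5, 26), (5, 29), (5, 30)]
Unfold 3 (reflect across v@24): 32 holes -> [(1, 17), (1, 18), (1, 21), (1, 22), (1, 25), (1, 26), (1, 29), (1, 30), (2, 16), (2, 19), (2, 20), (2, 23), (2, 24), (2, 27), (2, 28), (2, 31), (3, 17), (3, 18), (3, 21), (3, 22), (3, 25), (3, 26), (3, 29), (3, 30), (5, 17), (5, 18), (5, 21), (5, 22), (5, 25), (5, 26), (5, 29), (5, 30)]
Unfold 4 (reflect across v@16): 64 holes -> [(1, 1), (1, 2), (1, 5), (1, 6), (1, 9), (1, 10), (1, 13), (1, 14), (1, 17), (1, 18), (1, 21), (1, 22), (1, 25), (1, 26), (1, 29), (1, 30), (2, 0), (2, 3), (2, 4), (2, 7), (2, 8), (2, 11), (2, 12), (2, 15), (2, 16), (2, 19), (2, 20), (2, 23), (2, 24), (2, 27), (2, 28), (2, 31), (3, 1), (3, 2), (3, 5), (3, 6), (3, 9), (3, 10), (3, 13), (3, 14), (3, 17), (3, 18), (3, 21), (3, 22), (3, 25), (3, 26), (3, 29), (3, 30), (5, 1), (5, 2), (5, 5), (5, 6), (5, 9), (5, 10), (5, 13), (5, 14), (5, 17), (5, 18), (5, 21), (5, 22), (5, 25), (5, 26), (5, 29), (5, 30)]

Answer: 64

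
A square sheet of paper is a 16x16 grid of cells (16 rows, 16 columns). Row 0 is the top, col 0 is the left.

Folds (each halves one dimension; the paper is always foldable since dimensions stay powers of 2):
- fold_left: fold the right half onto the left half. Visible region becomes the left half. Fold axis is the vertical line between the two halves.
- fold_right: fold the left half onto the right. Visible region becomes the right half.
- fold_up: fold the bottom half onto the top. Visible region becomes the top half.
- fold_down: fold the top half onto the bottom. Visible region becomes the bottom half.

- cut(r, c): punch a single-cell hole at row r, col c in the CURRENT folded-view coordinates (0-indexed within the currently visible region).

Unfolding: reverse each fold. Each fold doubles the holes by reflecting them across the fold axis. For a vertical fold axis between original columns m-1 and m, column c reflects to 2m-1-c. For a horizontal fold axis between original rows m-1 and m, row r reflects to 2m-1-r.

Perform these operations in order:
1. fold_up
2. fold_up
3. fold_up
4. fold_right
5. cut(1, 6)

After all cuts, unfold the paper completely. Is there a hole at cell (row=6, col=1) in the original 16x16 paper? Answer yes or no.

Op 1 fold_up: fold axis h@8; visible region now rows[0,8) x cols[0,16) = 8x16
Op 2 fold_up: fold axis h@4; visible region now rows[0,4) x cols[0,16) = 4x16
Op 3 fold_up: fold axis h@2; visible region now rows[0,2) x cols[0,16) = 2x16
Op 4 fold_right: fold axis v@8; visible region now rows[0,2) x cols[8,16) = 2x8
Op 5 cut(1, 6): punch at orig (1,14); cuts so far [(1, 14)]; region rows[0,2) x cols[8,16) = 2x8
Unfold 1 (reflect across v@8): 2 holes -> [(1, 1), (1, 14)]
Unfold 2 (reflect across h@2): 4 holes -> [(1, 1), (1, 14), (2, 1), (2, 14)]
Unfold 3 (reflect across h@4): 8 holes -> [(1, 1), (1, 14), (2, 1), (2, 14), (5, 1), (5, 14), (6, 1), (6, 14)]
Unfold 4 (reflect across h@8): 16 holes -> [(1, 1), (1, 14), (2, 1), (2, 14), (5, 1), (5, 14), (6, 1), (6, 14), (9, 1), (9, 14), (10, 1), (10, 14), (13, 1), (13, 14), (14, 1), (14, 14)]
Holes: [(1, 1), (1, 14), (2, 1), (2, 14), (5, 1), (5, 14), (6, 1), (6, 14), (9, 1), (9, 14), (10, 1), (10, 14), (13, 1), (13, 14), (14, 1), (14, 14)]

Answer: yes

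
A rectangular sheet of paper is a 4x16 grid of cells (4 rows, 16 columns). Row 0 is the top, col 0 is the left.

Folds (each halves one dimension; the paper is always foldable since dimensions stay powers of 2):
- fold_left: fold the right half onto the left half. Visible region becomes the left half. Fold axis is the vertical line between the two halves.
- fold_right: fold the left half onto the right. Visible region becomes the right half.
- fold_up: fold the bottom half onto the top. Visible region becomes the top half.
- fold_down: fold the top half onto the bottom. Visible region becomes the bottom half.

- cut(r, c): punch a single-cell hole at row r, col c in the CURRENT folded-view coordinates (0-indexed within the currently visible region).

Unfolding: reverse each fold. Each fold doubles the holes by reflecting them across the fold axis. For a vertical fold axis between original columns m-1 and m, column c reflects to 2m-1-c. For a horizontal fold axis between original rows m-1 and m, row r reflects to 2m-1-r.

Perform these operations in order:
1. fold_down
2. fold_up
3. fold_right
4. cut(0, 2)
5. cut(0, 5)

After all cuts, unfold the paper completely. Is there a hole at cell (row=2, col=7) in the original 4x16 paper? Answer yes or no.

Answer: no

Derivation:
Op 1 fold_down: fold axis h@2; visible region now rows[2,4) x cols[0,16) = 2x16
Op 2 fold_up: fold axis h@3; visible region now rows[2,3) x cols[0,16) = 1x16
Op 3 fold_right: fold axis v@8; visible region now rows[2,3) x cols[8,16) = 1x8
Op 4 cut(0, 2): punch at orig (2,10); cuts so far [(2, 10)]; region rows[2,3) x cols[8,16) = 1x8
Op 5 cut(0, 5): punch at orig (2,13); cuts so far [(2, 10), (2, 13)]; region rows[2,3) x cols[8,16) = 1x8
Unfold 1 (reflect across v@8): 4 holes -> [(2, 2), (2, 5), (2, 10), (2, 13)]
Unfold 2 (reflect across h@3): 8 holes -> [(2, 2), (2, 5), (2, 10), (2, 13), (3, 2), (3, 5), (3, 10), (3, 13)]
Unfold 3 (reflect across h@2): 16 holes -> [(0, 2), (0, 5), (0, 10), (0, 13), (1, 2), (1, 5), (1, 10), (1, 13), (2, 2), (2, 5), (2, 10), (2, 13), (3, 2), (3, 5), (3, 10), (3, 13)]
Holes: [(0, 2), (0, 5), (0, 10), (0, 13), (1, 2), (1, 5), (1, 10), (1, 13), (2, 2), (2, 5), (2, 10), (2, 13), (3, 2), (3, 5), (3, 10), (3, 13)]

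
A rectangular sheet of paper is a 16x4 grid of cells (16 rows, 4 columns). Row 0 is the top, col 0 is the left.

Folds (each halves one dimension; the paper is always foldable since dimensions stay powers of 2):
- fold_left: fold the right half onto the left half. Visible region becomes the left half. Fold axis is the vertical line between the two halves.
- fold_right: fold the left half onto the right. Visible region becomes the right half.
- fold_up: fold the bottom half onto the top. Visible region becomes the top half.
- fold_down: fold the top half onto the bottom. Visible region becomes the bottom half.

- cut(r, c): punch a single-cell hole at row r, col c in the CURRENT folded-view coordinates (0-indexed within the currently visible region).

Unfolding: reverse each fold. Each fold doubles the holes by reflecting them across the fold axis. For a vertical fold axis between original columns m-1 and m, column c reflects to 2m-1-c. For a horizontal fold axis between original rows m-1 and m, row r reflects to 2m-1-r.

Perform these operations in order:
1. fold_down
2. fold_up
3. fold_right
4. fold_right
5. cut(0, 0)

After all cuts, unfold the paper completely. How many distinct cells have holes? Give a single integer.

Op 1 fold_down: fold axis h@8; visible region now rows[8,16) x cols[0,4) = 8x4
Op 2 fold_up: fold axis h@12; visible region now rows[8,12) x cols[0,4) = 4x4
Op 3 fold_right: fold axis v@2; visible region now rows[8,12) x cols[2,4) = 4x2
Op 4 fold_right: fold axis v@3; visible region now rows[8,12) x cols[3,4) = 4x1
Op 5 cut(0, 0): punch at orig (8,3); cuts so far [(8, 3)]; region rows[8,12) x cols[3,4) = 4x1
Unfold 1 (reflect across v@3): 2 holes -> [(8, 2), (8, 3)]
Unfold 2 (reflect across v@2): 4 holes -> [(8, 0), (8, 1), (8, 2), (8, 3)]
Unfold 3 (reflect across h@12): 8 holes -> [(8, 0), (8, 1), (8, 2), (8, 3), (15, 0), (15, 1), (15, 2), (15, 3)]
Unfold 4 (reflect across h@8): 16 holes -> [(0, 0), (0, 1), (0, 2), (0, 3), (7, 0), (7, 1), (7, 2), (7, 3), (8, 0), (8, 1), (8, 2), (8, 3), (15, 0), (15, 1), (15, 2), (15, 3)]

Answer: 16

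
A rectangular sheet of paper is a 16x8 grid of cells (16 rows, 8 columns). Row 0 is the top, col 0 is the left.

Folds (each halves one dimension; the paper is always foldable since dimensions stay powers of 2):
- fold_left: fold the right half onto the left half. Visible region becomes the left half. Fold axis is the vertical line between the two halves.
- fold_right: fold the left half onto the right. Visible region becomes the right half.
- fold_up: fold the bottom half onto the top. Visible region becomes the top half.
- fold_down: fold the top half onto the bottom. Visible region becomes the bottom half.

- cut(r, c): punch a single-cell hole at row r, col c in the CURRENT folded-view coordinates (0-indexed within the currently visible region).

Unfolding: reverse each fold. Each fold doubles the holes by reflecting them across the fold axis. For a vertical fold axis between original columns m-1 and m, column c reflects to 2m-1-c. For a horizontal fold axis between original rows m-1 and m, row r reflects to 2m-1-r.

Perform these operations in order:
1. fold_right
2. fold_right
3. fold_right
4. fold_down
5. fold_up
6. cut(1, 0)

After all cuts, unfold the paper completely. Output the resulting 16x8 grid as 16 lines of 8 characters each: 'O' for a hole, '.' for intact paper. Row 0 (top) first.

Answer: ........
OOOOOOOO
........
........
........
........
OOOOOOOO
........
........
OOOOOOOO
........
........
........
........
OOOOOOOO
........

Derivation:
Op 1 fold_right: fold axis v@4; visible region now rows[0,16) x cols[4,8) = 16x4
Op 2 fold_right: fold axis v@6; visible region now rows[0,16) x cols[6,8) = 16x2
Op 3 fold_right: fold axis v@7; visible region now rows[0,16) x cols[7,8) = 16x1
Op 4 fold_down: fold axis h@8; visible region now rows[8,16) x cols[7,8) = 8x1
Op 5 fold_up: fold axis h@12; visible region now rows[8,12) x cols[7,8) = 4x1
Op 6 cut(1, 0): punch at orig (9,7); cuts so far [(9, 7)]; region rows[8,12) x cols[7,8) = 4x1
Unfold 1 (reflect across h@12): 2 holes -> [(9, 7), (14, 7)]
Unfold 2 (reflect across h@8): 4 holes -> [(1, 7), (6, 7), (9, 7), (14, 7)]
Unfold 3 (reflect across v@7): 8 holes -> [(1, 6), (1, 7), (6, 6), (6, 7), (9, 6), (9, 7), (14, 6), (14, 7)]
Unfold 4 (reflect across v@6): 16 holes -> [(1, 4), (1, 5), (1, 6), (1, 7), (6, 4), (6, 5), (6, 6), (6, 7), (9, 4), (9, 5), (9, 6), (9, 7), (14, 4), (14, 5), (14, 6), (14, 7)]
Unfold 5 (reflect across v@4): 32 holes -> [(1, 0), (1, 1), (1, 2), (1, 3), (1, 4), (1, 5), (1, 6), (1, 7), (6, 0), (6, 1), (6, 2), (6, 3), (6, 4), (6, 5), (6, 6), (6, 7), (9, 0), (9, 1), (9, 2), (9, 3), (9, 4), (9, 5), (9, 6), (9, 7), (14, 0), (14, 1), (14, 2), (14, 3), (14, 4), (14, 5), (14, 6), (14, 7)]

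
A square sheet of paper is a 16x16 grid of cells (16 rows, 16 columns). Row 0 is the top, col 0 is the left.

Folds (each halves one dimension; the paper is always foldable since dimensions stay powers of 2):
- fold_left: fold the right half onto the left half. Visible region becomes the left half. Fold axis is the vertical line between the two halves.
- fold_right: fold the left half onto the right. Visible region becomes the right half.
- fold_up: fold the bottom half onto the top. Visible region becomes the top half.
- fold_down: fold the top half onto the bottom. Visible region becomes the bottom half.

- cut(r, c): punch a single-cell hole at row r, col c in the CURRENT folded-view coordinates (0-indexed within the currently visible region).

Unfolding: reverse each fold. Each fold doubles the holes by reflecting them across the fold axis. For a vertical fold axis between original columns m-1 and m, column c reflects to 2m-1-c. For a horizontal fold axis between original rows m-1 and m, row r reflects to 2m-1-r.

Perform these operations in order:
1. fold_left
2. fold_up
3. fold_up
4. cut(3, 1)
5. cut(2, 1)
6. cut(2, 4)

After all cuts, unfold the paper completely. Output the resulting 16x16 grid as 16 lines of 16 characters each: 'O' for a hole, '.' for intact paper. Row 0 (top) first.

Answer: ................
................
.O..O......O..O.
.O............O.
.O............O.
.O..O......O..O.
................
................
................
................
.O..O......O..O.
.O............O.
.O............O.
.O..O......O..O.
................
................

Derivation:
Op 1 fold_left: fold axis v@8; visible region now rows[0,16) x cols[0,8) = 16x8
Op 2 fold_up: fold axis h@8; visible region now rows[0,8) x cols[0,8) = 8x8
Op 3 fold_up: fold axis h@4; visible region now rows[0,4) x cols[0,8) = 4x8
Op 4 cut(3, 1): punch at orig (3,1); cuts so far [(3, 1)]; region rows[0,4) x cols[0,8) = 4x8
Op 5 cut(2, 1): punch at orig (2,1); cuts so far [(2, 1), (3, 1)]; region rows[0,4) x cols[0,8) = 4x8
Op 6 cut(2, 4): punch at orig (2,4); cuts so far [(2, 1), (2, 4), (3, 1)]; region rows[0,4) x cols[0,8) = 4x8
Unfold 1 (reflect across h@4): 6 holes -> [(2, 1), (2, 4), (3, 1), (4, 1), (5, 1), (5, 4)]
Unfold 2 (reflect across h@8): 12 holes -> [(2, 1), (2, 4), (3, 1), (4, 1), (5, 1), (5, 4), (10, 1), (10, 4), (11, 1), (12, 1), (13, 1), (13, 4)]
Unfold 3 (reflect across v@8): 24 holes -> [(2, 1), (2, 4), (2, 11), (2, 14), (3, 1), (3, 14), (4, 1), (4, 14), (5, 1), (5, 4), (5, 11), (5, 14), (10, 1), (10, 4), (10, 11), (10, 14), (11, 1), (11, 14), (12, 1), (12, 14), (13, 1), (13, 4), (13, 11), (13, 14)]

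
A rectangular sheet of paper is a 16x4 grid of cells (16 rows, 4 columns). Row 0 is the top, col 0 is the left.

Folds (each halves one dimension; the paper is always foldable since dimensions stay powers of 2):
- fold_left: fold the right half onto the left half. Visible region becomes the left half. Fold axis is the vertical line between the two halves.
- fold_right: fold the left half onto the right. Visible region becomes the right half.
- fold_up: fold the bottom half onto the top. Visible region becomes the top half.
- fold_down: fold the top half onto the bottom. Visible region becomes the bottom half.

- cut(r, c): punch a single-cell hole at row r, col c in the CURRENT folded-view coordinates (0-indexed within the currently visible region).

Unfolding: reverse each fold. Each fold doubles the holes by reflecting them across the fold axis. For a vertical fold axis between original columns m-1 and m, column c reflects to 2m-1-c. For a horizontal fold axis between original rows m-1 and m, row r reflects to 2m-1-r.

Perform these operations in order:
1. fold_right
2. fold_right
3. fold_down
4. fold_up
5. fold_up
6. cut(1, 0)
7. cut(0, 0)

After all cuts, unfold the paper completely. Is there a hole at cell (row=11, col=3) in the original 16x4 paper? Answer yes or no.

Answer: yes

Derivation:
Op 1 fold_right: fold axis v@2; visible region now rows[0,16) x cols[2,4) = 16x2
Op 2 fold_right: fold axis v@3; visible region now rows[0,16) x cols[3,4) = 16x1
Op 3 fold_down: fold axis h@8; visible region now rows[8,16) x cols[3,4) = 8x1
Op 4 fold_up: fold axis h@12; visible region now rows[8,12) x cols[3,4) = 4x1
Op 5 fold_up: fold axis h@10; visible region now rows[8,10) x cols[3,4) = 2x1
Op 6 cut(1, 0): punch at orig (9,3); cuts so far [(9, 3)]; region rows[8,10) x cols[3,4) = 2x1
Op 7 cut(0, 0): punch at orig (8,3); cuts so far [(8, 3), (9, 3)]; region rows[8,10) x cols[3,4) = 2x1
Unfold 1 (reflect across h@10): 4 holes -> [(8, 3), (9, 3), (10, 3), (11, 3)]
Unfold 2 (reflect across h@12): 8 holes -> [(8, 3), (9, 3), (10, 3), (11, 3), (12, 3), (13, 3), (14, 3), (15, 3)]
Unfold 3 (reflect across h@8): 16 holes -> [(0, 3), (1, 3), (2, 3), (3, 3), (4, 3), (5, 3), (6, 3), (7, 3), (8, 3), (9, 3), (10, 3), (11, 3), (12, 3), (13, 3), (14, 3), (15, 3)]
Unfold 4 (reflect across v@3): 32 holes -> [(0, 2), (0, 3), (1, 2), (1, 3), (2, 2), (2, 3), (3, 2), (3, 3), (4, 2), (4, 3), (5, 2), (5, 3), (6, 2), (6, 3), (7, 2), (7, 3), (8, 2), (8, 3), (9, 2), (9, 3), (10, 2), (10, 3), (11, 2), (11, 3), (12, 2), (12, 3), (13, 2), (13, 3), (14, 2), (14, 3), (15, 2), (15, 3)]
Unfold 5 (reflect across v@2): 64 holes -> [(0, 0), (0, 1), (0, 2), (0, 3), (1, 0), (1, 1), (1, 2), (1, 3), (2, 0), (2, 1), (2, 2), (2, 3), (3, 0), (3, 1), (3, 2), (3, 3), (4, 0), (4, 1), (4, 2), (4, 3), (5, 0), (5, 1), (5, 2), (5, 3), (6, 0), (6, 1), (6, 2), (6, 3), (7, 0), (7, 1), (7, 2), (7, 3), (8, 0), (8, 1), (8, 2), (8, 3), (9, 0), (9, 1), (9, 2), (9, 3), (10, 0), (10, 1), (10, 2), (10, 3), (11, 0), (11, 1), (11, 2), (11, 3), (12, 0), (12, 1), (12, 2), (12, 3), (13, 0), (13, 1), (13, 2), (13, 3), (14, 0), (14, 1), (14, 2), (14, 3), (15, 0), (15, 1), (15, 2), (15, 3)]
Holes: [(0, 0), (0, 1), (0, 2), (0, 3), (1, 0), (1, 1), (1, 2), (1, 3), (2, 0), (2, 1), (2, 2), (2, 3), (3, 0), (3, 1), (3, 2), (3, 3), (4, 0), (4, 1), (4, 2), (4, 3), (5, 0), (5, 1), (5, 2), (5, 3), (6, 0), (6, 1), (6, 2), (6, 3), (7, 0), (7, 1), (7, 2), (7, 3), (8, 0), (8, 1), (8, 2), (8, 3), (9, 0), (9, 1), (9, 2), (9, 3), (10, 0), (10, 1), (10, 2), (10, 3), (11, 0), (11, 1), (11, 2), (11, 3), (12, 0), (12, 1), (12, 2), (12, 3), (13, 0), (13, 1), (13, 2), (13, 3), (14, 0), (14, 1), (14, 2), (14, 3), (15, 0), (15, 1), (15, 2), (15, 3)]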